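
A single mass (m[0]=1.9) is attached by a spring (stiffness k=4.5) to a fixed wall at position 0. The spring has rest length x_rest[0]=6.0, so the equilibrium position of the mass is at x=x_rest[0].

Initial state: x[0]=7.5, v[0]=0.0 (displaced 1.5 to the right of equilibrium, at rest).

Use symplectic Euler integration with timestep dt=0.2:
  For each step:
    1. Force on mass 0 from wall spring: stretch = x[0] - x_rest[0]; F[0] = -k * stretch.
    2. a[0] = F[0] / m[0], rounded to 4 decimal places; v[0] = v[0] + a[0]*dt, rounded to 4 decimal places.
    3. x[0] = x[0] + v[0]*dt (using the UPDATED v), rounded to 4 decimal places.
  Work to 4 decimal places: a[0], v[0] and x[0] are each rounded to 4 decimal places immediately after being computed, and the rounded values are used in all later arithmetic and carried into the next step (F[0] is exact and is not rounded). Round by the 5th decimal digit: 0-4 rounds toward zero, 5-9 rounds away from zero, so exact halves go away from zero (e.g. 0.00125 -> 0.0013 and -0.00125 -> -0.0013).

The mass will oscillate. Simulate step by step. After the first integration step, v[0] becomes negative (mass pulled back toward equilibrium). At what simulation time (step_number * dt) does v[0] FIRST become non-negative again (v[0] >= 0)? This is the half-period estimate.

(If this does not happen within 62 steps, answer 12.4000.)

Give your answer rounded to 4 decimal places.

Answer: 2.2000

Derivation:
Step 0: x=[7.5000] v=[0.0000]
Step 1: x=[7.3579] v=[-0.7105]
Step 2: x=[7.0872] v=[-1.3537]
Step 3: x=[6.7135] v=[-1.8687]
Step 4: x=[6.2722] v=[-2.2067]
Step 5: x=[5.8051] v=[-2.3356]
Step 6: x=[5.3564] v=[-2.2433]
Step 7: x=[4.9687] v=[-1.9384]
Step 8: x=[4.6787] v=[-1.4499]
Step 9: x=[4.5139] v=[-0.8240]
Step 10: x=[4.4899] v=[-0.1201]
Step 11: x=[4.6089] v=[0.5952]
First v>=0 after going negative at step 11, time=2.2000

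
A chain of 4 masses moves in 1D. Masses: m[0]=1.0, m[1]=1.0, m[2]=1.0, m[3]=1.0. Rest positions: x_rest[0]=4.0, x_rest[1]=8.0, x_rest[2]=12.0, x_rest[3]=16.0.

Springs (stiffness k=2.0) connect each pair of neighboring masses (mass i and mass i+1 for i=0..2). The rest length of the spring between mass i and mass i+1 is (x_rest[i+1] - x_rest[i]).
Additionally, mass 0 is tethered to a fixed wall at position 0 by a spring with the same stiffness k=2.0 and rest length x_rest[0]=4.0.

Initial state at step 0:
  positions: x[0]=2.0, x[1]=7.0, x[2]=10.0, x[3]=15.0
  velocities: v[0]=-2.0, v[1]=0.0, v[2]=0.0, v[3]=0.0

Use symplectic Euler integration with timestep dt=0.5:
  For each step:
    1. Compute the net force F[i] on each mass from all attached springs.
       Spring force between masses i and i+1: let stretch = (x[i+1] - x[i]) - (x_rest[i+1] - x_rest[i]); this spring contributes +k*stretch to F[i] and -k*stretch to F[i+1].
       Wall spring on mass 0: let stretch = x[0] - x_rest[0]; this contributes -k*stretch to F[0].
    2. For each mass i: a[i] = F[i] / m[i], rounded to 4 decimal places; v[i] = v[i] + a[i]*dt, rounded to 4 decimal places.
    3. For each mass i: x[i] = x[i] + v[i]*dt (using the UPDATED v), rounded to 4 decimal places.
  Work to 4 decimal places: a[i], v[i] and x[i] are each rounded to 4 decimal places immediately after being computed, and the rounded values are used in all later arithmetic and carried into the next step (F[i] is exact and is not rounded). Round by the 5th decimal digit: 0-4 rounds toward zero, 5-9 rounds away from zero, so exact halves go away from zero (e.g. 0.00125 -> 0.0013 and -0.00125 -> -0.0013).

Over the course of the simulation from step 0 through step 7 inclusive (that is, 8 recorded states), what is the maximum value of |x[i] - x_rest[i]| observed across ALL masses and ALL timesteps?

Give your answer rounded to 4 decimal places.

Answer: 2.2500

Derivation:
Step 0: x=[2.0000 7.0000 10.0000 15.0000] v=[-2.0000 0.0000 0.0000 0.0000]
Step 1: x=[2.5000 6.0000 11.0000 14.5000] v=[1.0000 -2.0000 2.0000 -1.0000]
Step 2: x=[3.5000 5.7500 11.2500 14.2500] v=[2.0000 -0.5000 0.5000 -0.5000]
Step 3: x=[3.8750 7.1250 10.2500 14.5000] v=[0.7500 2.7500 -2.0000 0.5000]
Step 4: x=[3.9375 8.4375 9.8125 14.6250] v=[0.1250 2.6250 -0.8750 0.2500]
Step 5: x=[4.2813 8.1875 11.0938 14.3438] v=[0.6875 -0.5000 2.5625 -0.5625]
Step 6: x=[4.4375 7.4376 12.5469 14.4376] v=[0.3124 -1.4999 2.9062 0.1875]
Step 7: x=[3.8750 7.7423 12.3907 15.5860] v=[-1.1250 0.6093 -0.3124 2.2968]
Max displacement = 2.2500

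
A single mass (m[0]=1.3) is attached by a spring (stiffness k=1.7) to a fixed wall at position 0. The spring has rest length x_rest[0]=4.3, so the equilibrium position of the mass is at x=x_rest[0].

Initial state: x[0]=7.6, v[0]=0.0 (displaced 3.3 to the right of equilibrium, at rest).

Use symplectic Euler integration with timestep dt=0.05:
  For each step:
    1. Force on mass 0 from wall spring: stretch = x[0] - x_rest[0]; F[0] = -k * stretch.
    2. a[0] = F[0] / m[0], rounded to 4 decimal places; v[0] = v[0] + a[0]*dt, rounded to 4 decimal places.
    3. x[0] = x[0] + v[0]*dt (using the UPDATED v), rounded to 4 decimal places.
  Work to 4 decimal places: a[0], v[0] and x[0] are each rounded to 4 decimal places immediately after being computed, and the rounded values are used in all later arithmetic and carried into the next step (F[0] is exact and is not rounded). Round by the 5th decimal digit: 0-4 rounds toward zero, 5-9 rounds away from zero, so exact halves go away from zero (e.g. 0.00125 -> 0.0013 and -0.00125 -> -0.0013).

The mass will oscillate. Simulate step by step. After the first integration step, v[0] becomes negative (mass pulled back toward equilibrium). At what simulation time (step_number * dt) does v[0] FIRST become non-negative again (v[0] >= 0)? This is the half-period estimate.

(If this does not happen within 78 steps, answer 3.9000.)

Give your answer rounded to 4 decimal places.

Step 0: x=[7.6000] v=[0.0000]
Step 1: x=[7.5892] v=[-0.2158]
Step 2: x=[7.5677] v=[-0.4309]
Step 3: x=[7.5355] v=[-0.6446]
Step 4: x=[7.4927] v=[-0.8562]
Step 5: x=[7.4395] v=[-1.0650]
Step 6: x=[7.3760] v=[-1.2703]
Step 7: x=[7.3024] v=[-1.4714]
Step 8: x=[7.2190] v=[-1.6677]
Step 9: x=[7.1261] v=[-1.8586]
Step 10: x=[7.0239] v=[-2.0434]
Step 11: x=[6.9128] v=[-2.2215]
Step 12: x=[6.7932] v=[-2.3923]
Step 13: x=[6.6654] v=[-2.5553]
Step 14: x=[6.5299] v=[-2.7100]
Step 15: x=[6.3871] v=[-2.8558]
Step 16: x=[6.2375] v=[-2.9923]
Step 17: x=[6.0816] v=[-3.1190]
Step 18: x=[5.9198] v=[-3.2355]
Step 19: x=[5.7527] v=[-3.3414]
Step 20: x=[5.5809] v=[-3.4364]
Step 21: x=[5.4049] v=[-3.5202]
Step 22: x=[5.2253] v=[-3.5924]
Step 23: x=[5.0427] v=[-3.6529]
Step 24: x=[4.8576] v=[-3.7015]
Step 25: x=[4.6707] v=[-3.7380]
Step 26: x=[4.4826] v=[-3.7622]
Step 27: x=[4.2939] v=[-3.7741]
Step 28: x=[4.1052] v=[-3.7737]
Step 29: x=[3.9172] v=[-3.7610]
Step 30: x=[3.7304] v=[-3.7360]
Step 31: x=[3.5455] v=[-3.6988]
Step 32: x=[3.3630] v=[-3.6495]
Step 33: x=[3.1836] v=[-3.5882]
Step 34: x=[3.0078] v=[-3.5152]
Step 35: x=[2.8363] v=[-3.4307]
Step 36: x=[2.6696] v=[-3.3350]
Step 37: x=[2.5082] v=[-3.2284]
Step 38: x=[2.3526] v=[-3.1112]
Step 39: x=[2.2034] v=[-2.9839]
Step 40: x=[2.0611] v=[-2.8468]
Step 41: x=[1.9261] v=[-2.7004]
Step 42: x=[1.7988] v=[-2.5452]
Step 43: x=[1.6797] v=[-2.3817]
Step 44: x=[1.5692] v=[-2.2104]
Step 45: x=[1.4676] v=[-2.0319]
Step 46: x=[1.3753] v=[-1.8467]
Step 47: x=[1.2925] v=[-1.6555]
Step 48: x=[1.2196] v=[-1.4589]
Step 49: x=[1.1567] v=[-1.2575]
Step 50: x=[1.1041] v=[-1.0520]
Step 51: x=[1.0620] v=[-0.8430]
Step 52: x=[1.0304] v=[-0.6313]
Step 53: x=[1.0095] v=[-0.4175]
Step 54: x=[0.9994] v=[-0.2024]
Step 55: x=[1.0001] v=[0.0134]
First v>=0 after going negative at step 55, time=2.7500

Answer: 2.7500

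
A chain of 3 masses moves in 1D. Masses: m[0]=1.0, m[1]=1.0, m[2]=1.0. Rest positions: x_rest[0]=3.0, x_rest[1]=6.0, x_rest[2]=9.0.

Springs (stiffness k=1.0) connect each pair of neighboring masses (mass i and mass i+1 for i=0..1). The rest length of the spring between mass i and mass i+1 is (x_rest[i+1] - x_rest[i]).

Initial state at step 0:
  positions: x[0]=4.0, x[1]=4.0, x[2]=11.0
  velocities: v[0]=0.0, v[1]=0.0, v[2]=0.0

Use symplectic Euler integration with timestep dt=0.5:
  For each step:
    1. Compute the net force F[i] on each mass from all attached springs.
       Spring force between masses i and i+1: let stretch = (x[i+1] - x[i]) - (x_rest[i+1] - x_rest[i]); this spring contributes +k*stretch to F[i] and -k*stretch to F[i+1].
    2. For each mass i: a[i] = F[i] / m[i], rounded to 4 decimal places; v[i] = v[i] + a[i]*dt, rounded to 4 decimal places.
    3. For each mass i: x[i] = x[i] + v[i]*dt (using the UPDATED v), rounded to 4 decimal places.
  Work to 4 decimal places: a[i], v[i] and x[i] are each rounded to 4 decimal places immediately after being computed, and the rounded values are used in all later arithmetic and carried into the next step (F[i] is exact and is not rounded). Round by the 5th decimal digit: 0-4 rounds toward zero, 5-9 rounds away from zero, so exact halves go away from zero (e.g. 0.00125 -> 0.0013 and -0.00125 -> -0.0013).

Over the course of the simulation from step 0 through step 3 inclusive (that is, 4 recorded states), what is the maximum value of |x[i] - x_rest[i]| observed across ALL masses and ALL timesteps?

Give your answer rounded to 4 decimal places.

Answer: 2.9219

Derivation:
Step 0: x=[4.0000 4.0000 11.0000] v=[0.0000 0.0000 0.0000]
Step 1: x=[3.2500 5.7500 10.0000] v=[-1.5000 3.5000 -2.0000]
Step 2: x=[2.3750 7.9375 8.6875] v=[-1.7500 4.3750 -2.6250]
Step 3: x=[2.1406 8.9219 7.9375] v=[-0.4688 1.9688 -1.5000]
Max displacement = 2.9219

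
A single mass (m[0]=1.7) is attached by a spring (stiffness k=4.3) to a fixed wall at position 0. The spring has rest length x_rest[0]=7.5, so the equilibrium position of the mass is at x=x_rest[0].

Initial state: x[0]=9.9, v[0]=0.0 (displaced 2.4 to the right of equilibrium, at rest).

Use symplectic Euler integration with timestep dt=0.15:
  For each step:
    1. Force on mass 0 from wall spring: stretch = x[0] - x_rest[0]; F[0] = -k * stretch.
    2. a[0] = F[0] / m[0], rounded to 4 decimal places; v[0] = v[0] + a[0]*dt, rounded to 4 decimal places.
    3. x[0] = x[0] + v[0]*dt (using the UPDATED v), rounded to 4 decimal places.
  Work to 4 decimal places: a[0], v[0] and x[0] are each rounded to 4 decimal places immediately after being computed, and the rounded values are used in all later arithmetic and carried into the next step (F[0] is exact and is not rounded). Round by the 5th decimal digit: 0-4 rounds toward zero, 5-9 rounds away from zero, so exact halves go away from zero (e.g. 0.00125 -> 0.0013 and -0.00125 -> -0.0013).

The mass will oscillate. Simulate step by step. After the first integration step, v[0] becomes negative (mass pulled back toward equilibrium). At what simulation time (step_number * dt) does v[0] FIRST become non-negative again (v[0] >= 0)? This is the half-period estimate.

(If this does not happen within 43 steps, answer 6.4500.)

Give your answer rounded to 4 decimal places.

Step 0: x=[9.9000] v=[0.0000]
Step 1: x=[9.7634] v=[-0.9106]
Step 2: x=[9.4980] v=[-1.7694]
Step 3: x=[9.1189] v=[-2.5275]
Step 4: x=[8.6476] v=[-3.1417]
Step 5: x=[8.1110] v=[-3.5771]
Step 6: x=[7.5397] v=[-3.8089]
Step 7: x=[6.9661] v=[-3.8240]
Step 8: x=[6.4229] v=[-3.6214]
Step 9: x=[5.9410] v=[-3.2127]
Step 10: x=[5.5478] v=[-2.6212]
Step 11: x=[5.2657] v=[-1.8805]
Step 12: x=[5.1108] v=[-1.0328]
Step 13: x=[5.0919] v=[-0.1263]
Step 14: x=[5.2100] v=[0.7874]
First v>=0 after going negative at step 14, time=2.1000

Answer: 2.1000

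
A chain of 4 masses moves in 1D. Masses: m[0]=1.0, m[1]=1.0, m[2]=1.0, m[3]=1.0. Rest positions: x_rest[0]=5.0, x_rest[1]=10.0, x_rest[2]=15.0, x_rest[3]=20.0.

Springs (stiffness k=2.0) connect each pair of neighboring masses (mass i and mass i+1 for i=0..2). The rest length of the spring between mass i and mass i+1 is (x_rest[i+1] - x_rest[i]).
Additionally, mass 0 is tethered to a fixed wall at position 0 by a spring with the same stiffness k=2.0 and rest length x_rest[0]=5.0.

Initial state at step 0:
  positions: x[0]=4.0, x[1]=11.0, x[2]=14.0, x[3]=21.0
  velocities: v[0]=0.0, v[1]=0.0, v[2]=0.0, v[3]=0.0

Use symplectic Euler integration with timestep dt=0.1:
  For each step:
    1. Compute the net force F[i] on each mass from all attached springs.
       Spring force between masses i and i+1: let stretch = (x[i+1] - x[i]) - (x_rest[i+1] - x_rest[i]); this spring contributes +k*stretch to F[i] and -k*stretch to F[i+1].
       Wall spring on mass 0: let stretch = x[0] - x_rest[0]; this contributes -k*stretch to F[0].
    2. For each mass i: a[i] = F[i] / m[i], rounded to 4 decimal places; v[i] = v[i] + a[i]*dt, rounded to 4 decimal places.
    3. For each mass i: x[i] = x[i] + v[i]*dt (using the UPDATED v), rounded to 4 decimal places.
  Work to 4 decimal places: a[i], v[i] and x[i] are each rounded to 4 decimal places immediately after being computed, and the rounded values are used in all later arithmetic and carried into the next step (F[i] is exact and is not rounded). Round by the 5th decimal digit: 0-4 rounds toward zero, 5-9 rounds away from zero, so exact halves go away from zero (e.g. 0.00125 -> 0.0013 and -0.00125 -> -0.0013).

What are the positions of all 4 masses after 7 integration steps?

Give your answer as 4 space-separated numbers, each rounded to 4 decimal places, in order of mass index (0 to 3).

Answer: 5.2317 9.4302 15.6123 20.1505

Derivation:
Step 0: x=[4.0000 11.0000 14.0000 21.0000] v=[0.0000 0.0000 0.0000 0.0000]
Step 1: x=[4.0600 10.9200 14.0800 20.9600] v=[0.6000 -0.8000 0.8000 -0.4000]
Step 2: x=[4.1760 10.7660 14.2344 20.8824] v=[1.1600 -1.5400 1.5440 -0.7760]
Step 3: x=[4.3403 10.5496 14.4524 20.7718] v=[1.6428 -2.1643 2.1799 -1.1056]
Step 4: x=[4.5420 10.2870 14.7187 20.6349] v=[2.0166 -2.6256 2.6632 -1.3695]
Step 5: x=[4.7677 9.9982 15.0147 20.4796] v=[2.2572 -2.8883 2.9601 -1.5527]
Step 6: x=[5.0027 9.7051 15.3197 20.3150] v=[2.3498 -2.9311 3.0498 -1.6457]
Step 7: x=[5.2317 9.4302 15.6123 20.1505] v=[2.2897 -2.7487 2.9259 -1.6448]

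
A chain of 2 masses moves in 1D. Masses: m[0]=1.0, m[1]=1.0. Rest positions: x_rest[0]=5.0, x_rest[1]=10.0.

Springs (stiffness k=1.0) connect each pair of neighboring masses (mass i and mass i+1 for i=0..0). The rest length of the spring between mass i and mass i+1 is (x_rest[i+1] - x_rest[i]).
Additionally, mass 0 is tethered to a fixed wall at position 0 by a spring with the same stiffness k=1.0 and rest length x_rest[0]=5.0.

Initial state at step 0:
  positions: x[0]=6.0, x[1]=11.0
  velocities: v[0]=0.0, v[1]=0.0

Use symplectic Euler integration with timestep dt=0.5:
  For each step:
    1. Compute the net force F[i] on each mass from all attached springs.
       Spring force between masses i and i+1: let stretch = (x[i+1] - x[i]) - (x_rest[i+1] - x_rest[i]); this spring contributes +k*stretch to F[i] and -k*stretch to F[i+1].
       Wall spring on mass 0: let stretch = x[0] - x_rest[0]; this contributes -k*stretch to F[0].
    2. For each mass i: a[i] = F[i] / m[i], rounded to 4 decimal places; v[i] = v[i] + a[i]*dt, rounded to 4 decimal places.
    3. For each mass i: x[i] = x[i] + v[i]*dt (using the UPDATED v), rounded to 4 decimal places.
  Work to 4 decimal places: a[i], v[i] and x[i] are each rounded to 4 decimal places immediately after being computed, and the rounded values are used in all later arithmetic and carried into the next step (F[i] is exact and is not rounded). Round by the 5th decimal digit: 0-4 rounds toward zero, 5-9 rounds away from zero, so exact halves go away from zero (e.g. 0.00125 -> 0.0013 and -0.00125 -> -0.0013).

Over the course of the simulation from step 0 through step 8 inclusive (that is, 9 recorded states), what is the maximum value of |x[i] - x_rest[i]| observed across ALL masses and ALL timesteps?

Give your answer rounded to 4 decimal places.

Answer: 1.1683

Derivation:
Step 0: x=[6.0000 11.0000] v=[0.0000 0.0000]
Step 1: x=[5.7500 11.0000] v=[-0.5000 0.0000]
Step 2: x=[5.3750 10.9375] v=[-0.7500 -0.1250]
Step 3: x=[5.0469 10.7344] v=[-0.6563 -0.4063]
Step 4: x=[4.8789 10.3594] v=[-0.3360 -0.7501]
Step 5: x=[4.8613 9.8642] v=[-0.0352 -0.9904]
Step 6: x=[4.8791 9.3683] v=[0.0356 -0.9919]
Step 7: x=[4.7994 9.0001] v=[-0.1594 -0.7365]
Step 8: x=[4.5700 8.8317] v=[-0.4588 -0.3369]
Max displacement = 1.1683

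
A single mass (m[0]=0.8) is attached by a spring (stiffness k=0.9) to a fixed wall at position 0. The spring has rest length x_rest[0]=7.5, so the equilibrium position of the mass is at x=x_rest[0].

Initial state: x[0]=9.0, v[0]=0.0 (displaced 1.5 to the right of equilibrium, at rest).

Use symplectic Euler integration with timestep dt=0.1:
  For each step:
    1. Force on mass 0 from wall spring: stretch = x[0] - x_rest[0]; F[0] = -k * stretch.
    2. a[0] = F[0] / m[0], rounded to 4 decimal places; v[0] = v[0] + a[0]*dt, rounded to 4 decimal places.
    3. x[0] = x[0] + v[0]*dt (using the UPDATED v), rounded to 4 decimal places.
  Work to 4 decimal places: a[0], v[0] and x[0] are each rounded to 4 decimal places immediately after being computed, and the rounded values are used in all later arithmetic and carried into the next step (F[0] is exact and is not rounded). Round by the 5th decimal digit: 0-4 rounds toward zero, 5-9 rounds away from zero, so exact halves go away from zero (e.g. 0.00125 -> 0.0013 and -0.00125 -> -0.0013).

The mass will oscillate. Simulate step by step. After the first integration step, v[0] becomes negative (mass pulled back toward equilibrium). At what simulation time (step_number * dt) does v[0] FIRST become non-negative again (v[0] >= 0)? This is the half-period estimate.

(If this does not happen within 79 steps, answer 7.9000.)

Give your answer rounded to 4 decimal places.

Step 0: x=[9.0000] v=[0.0000]
Step 1: x=[8.9831] v=[-0.1688]
Step 2: x=[8.9495] v=[-0.3357]
Step 3: x=[8.8996] v=[-0.4988]
Step 4: x=[8.8340] v=[-0.6563]
Step 5: x=[8.7534] v=[-0.8064]
Step 6: x=[8.6587] v=[-0.9474]
Step 7: x=[8.5509] v=[-1.0778]
Step 8: x=[8.4313] v=[-1.1960]
Step 9: x=[8.3012] v=[-1.3008]
Step 10: x=[8.1621] v=[-1.3909]
Step 11: x=[8.0156] v=[-1.4654]
Step 12: x=[7.8633] v=[-1.5234]
Step 13: x=[7.7069] v=[-1.5643]
Step 14: x=[7.5481] v=[-1.5876]
Step 15: x=[7.3888] v=[-1.5930]
Step 16: x=[7.2308] v=[-1.5805]
Step 17: x=[7.0758] v=[-1.5502]
Step 18: x=[6.9256] v=[-1.5025]
Step 19: x=[6.7818] v=[-1.4379]
Step 20: x=[6.6461] v=[-1.3571]
Step 21: x=[6.5200] v=[-1.2610]
Step 22: x=[6.4049] v=[-1.1508]
Step 23: x=[6.3021] v=[-1.0276]
Step 24: x=[6.2128] v=[-0.8928]
Step 25: x=[6.1380] v=[-0.7480]
Step 26: x=[6.0785] v=[-0.5948]
Step 27: x=[6.0350] v=[-0.4349]
Step 28: x=[6.0080] v=[-0.2701]
Step 29: x=[5.9978] v=[-0.1023]
Step 30: x=[6.0045] v=[0.0667]
First v>=0 after going negative at step 30, time=3.0000

Answer: 3.0000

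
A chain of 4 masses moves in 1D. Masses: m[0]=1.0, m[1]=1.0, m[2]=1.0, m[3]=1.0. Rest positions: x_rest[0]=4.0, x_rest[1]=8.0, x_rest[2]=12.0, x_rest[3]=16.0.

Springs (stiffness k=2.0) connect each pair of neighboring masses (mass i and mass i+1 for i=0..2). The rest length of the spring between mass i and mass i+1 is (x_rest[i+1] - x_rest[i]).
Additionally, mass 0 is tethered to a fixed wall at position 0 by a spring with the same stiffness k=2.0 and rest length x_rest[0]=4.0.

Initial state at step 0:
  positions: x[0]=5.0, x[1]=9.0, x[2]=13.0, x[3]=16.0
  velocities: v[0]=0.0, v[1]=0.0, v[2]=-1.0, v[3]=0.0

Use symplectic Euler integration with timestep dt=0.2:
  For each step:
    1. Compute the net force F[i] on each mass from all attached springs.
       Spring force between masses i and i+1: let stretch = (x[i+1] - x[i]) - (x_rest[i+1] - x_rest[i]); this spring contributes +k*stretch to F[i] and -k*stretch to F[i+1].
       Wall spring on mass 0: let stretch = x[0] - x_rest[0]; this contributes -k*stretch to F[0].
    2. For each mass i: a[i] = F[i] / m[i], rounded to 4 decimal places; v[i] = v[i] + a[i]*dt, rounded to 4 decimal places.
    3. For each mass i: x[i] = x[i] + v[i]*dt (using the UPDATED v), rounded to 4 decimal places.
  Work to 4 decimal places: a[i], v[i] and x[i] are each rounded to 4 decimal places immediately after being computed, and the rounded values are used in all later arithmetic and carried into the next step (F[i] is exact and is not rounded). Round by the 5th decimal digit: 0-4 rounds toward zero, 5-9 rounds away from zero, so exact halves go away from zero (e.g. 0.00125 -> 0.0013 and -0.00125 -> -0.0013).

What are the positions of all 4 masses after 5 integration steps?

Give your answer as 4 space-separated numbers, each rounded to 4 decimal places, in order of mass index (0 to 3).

Step 0: x=[5.0000 9.0000 13.0000 16.0000] v=[0.0000 0.0000 -1.0000 0.0000]
Step 1: x=[4.9200 9.0000 12.7200 16.0800] v=[-0.4000 0.0000 -1.4000 0.4000]
Step 2: x=[4.7728 8.9712 12.4112 16.2112] v=[-0.7360 -0.1440 -1.5440 0.6560]
Step 3: x=[4.5796 8.8817 12.1312 16.3584] v=[-0.9658 -0.4474 -1.4000 0.7360]
Step 4: x=[4.3642 8.7080 11.9294 16.4874] v=[-1.0768 -0.8684 -1.0089 0.6451]
Step 5: x=[4.1472 8.4445 11.8345 16.5718] v=[-1.0850 -1.3174 -0.4743 0.4219]

Answer: 4.1472 8.4445 11.8345 16.5718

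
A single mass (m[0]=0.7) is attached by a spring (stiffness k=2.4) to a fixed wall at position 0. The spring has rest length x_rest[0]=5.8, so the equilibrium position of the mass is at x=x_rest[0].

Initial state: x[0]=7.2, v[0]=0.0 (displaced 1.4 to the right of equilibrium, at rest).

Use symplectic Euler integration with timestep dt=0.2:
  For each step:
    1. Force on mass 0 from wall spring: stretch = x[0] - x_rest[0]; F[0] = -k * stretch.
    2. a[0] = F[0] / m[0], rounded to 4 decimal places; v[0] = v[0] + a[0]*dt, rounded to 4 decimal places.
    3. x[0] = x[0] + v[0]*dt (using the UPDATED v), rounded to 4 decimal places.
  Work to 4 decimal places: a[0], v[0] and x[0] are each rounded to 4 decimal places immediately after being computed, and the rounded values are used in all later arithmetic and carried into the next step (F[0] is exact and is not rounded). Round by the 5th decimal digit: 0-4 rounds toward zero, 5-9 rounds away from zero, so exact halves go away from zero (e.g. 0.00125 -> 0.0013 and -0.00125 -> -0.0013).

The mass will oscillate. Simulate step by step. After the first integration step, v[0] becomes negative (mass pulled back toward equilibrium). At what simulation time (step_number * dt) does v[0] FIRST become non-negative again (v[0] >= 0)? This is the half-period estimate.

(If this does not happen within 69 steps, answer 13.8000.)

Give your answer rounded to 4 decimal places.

Step 0: x=[7.2000] v=[0.0000]
Step 1: x=[7.0080] v=[-0.9600]
Step 2: x=[6.6503] v=[-1.7883]
Step 3: x=[6.1760] v=[-2.3714]
Step 4: x=[5.6502] v=[-2.6292]
Step 5: x=[5.1449] v=[-2.5265]
Step 6: x=[4.7294] v=[-2.0773]
Step 7: x=[4.4608] v=[-1.3432]
Step 8: x=[4.3758] v=[-0.4249]
Step 9: x=[4.4861] v=[0.5517]
First v>=0 after going negative at step 9, time=1.8000

Answer: 1.8000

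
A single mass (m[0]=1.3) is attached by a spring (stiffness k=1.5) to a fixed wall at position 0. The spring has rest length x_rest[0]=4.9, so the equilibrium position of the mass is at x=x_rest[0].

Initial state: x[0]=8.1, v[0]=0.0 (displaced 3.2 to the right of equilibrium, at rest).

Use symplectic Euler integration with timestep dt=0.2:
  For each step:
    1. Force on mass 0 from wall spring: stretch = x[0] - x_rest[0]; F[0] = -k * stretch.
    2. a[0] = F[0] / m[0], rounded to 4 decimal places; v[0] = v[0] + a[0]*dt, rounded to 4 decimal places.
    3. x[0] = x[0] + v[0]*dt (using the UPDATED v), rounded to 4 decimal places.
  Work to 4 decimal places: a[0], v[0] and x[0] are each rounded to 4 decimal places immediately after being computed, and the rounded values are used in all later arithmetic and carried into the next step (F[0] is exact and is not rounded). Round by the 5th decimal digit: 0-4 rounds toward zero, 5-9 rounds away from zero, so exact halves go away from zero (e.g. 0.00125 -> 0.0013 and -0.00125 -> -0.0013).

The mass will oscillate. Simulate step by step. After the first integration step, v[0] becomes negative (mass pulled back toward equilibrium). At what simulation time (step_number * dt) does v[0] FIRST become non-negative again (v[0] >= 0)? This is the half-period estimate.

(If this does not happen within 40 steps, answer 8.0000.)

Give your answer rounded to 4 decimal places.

Answer: 3.0000

Derivation:
Step 0: x=[8.1000] v=[0.0000]
Step 1: x=[7.9523] v=[-0.7385]
Step 2: x=[7.6637] v=[-1.4429]
Step 3: x=[7.2476] v=[-2.0807]
Step 4: x=[6.7231] v=[-2.6225]
Step 5: x=[6.1145] v=[-3.0432]
Step 6: x=[5.4498] v=[-3.3235]
Step 7: x=[4.7597] v=[-3.4504]
Step 8: x=[4.0761] v=[-3.4180]
Step 9: x=[3.4305] v=[-3.2279]
Step 10: x=[2.8527] v=[-2.8888]
Step 11: x=[2.3694] v=[-2.4163]
Step 12: x=[2.0029] v=[-1.8323]
Step 13: x=[1.7702] v=[-1.1637]
Step 14: x=[1.6819] v=[-0.4414]
Step 15: x=[1.7421] v=[0.3012]
First v>=0 after going negative at step 15, time=3.0000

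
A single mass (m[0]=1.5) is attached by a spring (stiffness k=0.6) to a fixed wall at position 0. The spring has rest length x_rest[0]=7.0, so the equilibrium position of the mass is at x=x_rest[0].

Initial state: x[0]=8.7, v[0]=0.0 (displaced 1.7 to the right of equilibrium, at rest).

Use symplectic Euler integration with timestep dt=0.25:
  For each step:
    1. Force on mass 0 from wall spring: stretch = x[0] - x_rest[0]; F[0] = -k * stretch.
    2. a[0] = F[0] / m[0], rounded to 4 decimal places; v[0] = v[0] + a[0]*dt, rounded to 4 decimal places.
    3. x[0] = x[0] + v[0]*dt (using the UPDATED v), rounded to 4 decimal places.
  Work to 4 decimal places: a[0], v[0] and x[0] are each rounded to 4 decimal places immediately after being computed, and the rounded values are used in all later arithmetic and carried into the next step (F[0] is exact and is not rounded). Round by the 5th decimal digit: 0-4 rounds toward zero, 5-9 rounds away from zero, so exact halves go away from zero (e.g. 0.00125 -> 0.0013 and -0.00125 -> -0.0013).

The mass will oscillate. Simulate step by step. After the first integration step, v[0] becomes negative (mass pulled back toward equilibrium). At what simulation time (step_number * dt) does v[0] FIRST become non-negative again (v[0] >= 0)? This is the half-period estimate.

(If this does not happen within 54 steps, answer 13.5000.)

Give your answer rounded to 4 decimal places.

Step 0: x=[8.7000] v=[0.0000]
Step 1: x=[8.6575] v=[-0.1700]
Step 2: x=[8.5736] v=[-0.3358]
Step 3: x=[8.4503] v=[-0.4932]
Step 4: x=[8.2908] v=[-0.6382]
Step 5: x=[8.0990] v=[-0.7673]
Step 6: x=[7.8797] v=[-0.8772]
Step 7: x=[7.6384] v=[-0.9652]
Step 8: x=[7.3811] v=[-1.0291]
Step 9: x=[7.1143] v=[-1.0672]
Step 10: x=[6.8447] v=[-1.0786]
Step 11: x=[6.5789] v=[-1.0631]
Step 12: x=[6.3237] v=[-1.0210]
Step 13: x=[6.0854] v=[-0.9534]
Step 14: x=[5.8699] v=[-0.8620]
Step 15: x=[5.6827] v=[-0.7490]
Step 16: x=[5.5284] v=[-0.6173]
Step 17: x=[5.4109] v=[-0.4702]
Step 18: x=[5.3331] v=[-0.3113]
Step 19: x=[5.2970] v=[-0.1446]
Step 20: x=[5.3034] v=[0.0257]
First v>=0 after going negative at step 20, time=5.0000

Answer: 5.0000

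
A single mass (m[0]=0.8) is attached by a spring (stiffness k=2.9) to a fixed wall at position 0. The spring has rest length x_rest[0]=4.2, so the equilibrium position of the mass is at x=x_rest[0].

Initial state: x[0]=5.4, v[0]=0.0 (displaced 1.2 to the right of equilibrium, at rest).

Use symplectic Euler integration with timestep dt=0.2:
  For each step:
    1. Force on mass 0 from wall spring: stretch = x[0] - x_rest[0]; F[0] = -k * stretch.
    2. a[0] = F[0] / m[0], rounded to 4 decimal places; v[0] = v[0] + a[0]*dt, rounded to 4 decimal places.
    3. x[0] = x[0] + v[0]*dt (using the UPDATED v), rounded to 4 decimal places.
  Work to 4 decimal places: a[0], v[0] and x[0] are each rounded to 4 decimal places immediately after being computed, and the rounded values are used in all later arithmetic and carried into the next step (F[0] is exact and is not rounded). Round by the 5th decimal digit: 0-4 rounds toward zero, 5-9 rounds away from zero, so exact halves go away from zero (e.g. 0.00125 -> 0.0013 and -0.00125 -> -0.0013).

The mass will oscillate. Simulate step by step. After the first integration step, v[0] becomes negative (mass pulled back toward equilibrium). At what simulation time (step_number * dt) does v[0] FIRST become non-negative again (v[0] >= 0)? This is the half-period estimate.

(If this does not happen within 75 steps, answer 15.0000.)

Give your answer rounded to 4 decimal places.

Step 0: x=[5.4000] v=[0.0000]
Step 1: x=[5.2260] v=[-0.8700]
Step 2: x=[4.9032] v=[-1.6139]
Step 3: x=[4.4785] v=[-2.1237]
Step 4: x=[4.0134] v=[-2.3256]
Step 5: x=[3.5753] v=[-2.1903]
Step 6: x=[3.2278] v=[-1.7374]
Step 7: x=[3.0213] v=[-1.0326]
Step 8: x=[2.9857] v=[-0.1780]
Step 9: x=[3.1262] v=[0.7024]
First v>=0 after going negative at step 9, time=1.8000

Answer: 1.8000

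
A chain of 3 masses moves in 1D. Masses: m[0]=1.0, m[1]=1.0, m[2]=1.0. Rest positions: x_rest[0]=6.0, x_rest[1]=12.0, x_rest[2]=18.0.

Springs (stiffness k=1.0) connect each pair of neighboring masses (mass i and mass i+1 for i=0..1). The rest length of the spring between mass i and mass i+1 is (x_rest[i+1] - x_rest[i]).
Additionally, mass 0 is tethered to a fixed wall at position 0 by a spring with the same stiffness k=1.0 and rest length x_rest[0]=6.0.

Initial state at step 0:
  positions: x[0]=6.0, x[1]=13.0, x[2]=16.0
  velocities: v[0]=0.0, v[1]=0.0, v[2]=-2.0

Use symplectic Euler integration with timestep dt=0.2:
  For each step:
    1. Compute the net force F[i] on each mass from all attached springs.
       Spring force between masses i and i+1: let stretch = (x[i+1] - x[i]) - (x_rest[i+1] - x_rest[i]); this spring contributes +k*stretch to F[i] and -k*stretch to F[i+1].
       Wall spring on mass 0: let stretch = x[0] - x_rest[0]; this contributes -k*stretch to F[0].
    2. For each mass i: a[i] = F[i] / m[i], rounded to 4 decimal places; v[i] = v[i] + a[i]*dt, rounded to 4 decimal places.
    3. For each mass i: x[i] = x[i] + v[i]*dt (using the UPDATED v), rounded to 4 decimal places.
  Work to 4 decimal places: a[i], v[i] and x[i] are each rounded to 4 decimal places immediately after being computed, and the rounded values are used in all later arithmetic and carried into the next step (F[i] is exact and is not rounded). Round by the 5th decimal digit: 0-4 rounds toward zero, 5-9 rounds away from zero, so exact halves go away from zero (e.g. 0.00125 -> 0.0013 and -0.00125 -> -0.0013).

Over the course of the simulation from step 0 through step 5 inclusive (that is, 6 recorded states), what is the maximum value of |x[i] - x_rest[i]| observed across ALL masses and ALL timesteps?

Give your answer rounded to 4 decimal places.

Answer: 2.4721

Derivation:
Step 0: x=[6.0000 13.0000 16.0000] v=[0.0000 0.0000 -2.0000]
Step 1: x=[6.0400 12.8400 15.7200] v=[0.2000 -0.8000 -1.4000]
Step 2: x=[6.1104 12.5232 15.5648] v=[0.3520 -1.5840 -0.7760]
Step 3: x=[6.1929 12.0716 15.5279] v=[0.4125 -2.2582 -0.1843]
Step 4: x=[6.2628 11.5231 15.5928] v=[0.3497 -2.7427 0.3244]
Step 5: x=[6.2926 10.9269 15.7349] v=[0.1492 -2.9808 0.7105]
Max displacement = 2.4721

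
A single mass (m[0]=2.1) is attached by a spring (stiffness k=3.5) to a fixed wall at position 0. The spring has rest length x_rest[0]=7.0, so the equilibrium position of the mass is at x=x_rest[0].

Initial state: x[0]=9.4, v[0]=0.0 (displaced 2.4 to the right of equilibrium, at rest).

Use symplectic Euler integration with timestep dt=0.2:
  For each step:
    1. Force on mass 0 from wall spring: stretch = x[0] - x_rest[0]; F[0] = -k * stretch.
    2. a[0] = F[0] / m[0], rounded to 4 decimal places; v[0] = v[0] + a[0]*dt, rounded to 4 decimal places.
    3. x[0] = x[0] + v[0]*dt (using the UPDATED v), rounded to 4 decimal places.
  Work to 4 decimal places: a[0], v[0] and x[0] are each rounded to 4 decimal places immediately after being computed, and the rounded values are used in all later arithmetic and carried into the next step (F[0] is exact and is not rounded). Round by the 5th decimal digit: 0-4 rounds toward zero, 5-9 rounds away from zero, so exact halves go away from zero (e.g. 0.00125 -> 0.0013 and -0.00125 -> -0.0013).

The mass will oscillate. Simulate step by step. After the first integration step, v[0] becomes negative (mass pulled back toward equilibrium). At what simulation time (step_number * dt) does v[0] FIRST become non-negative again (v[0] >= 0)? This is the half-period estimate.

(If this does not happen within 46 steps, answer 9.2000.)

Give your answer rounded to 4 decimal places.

Answer: 2.6000

Derivation:
Step 0: x=[9.4000] v=[0.0000]
Step 1: x=[9.2400] v=[-0.8000]
Step 2: x=[8.9307] v=[-1.5467]
Step 3: x=[8.4926] v=[-2.1903]
Step 4: x=[7.9550] v=[-2.6878]
Step 5: x=[7.3538] v=[-3.0061]
Step 6: x=[6.7290] v=[-3.1240]
Step 7: x=[6.1223] v=[-3.0337]
Step 8: x=[5.5741] v=[-2.7411]
Step 9: x=[5.1209] v=[-2.2658]
Step 10: x=[4.7930] v=[-1.6394]
Step 11: x=[4.6123] v=[-0.9037]
Step 12: x=[4.5907] v=[-0.1078]
Step 13: x=[4.7298] v=[0.6953]
First v>=0 after going negative at step 13, time=2.6000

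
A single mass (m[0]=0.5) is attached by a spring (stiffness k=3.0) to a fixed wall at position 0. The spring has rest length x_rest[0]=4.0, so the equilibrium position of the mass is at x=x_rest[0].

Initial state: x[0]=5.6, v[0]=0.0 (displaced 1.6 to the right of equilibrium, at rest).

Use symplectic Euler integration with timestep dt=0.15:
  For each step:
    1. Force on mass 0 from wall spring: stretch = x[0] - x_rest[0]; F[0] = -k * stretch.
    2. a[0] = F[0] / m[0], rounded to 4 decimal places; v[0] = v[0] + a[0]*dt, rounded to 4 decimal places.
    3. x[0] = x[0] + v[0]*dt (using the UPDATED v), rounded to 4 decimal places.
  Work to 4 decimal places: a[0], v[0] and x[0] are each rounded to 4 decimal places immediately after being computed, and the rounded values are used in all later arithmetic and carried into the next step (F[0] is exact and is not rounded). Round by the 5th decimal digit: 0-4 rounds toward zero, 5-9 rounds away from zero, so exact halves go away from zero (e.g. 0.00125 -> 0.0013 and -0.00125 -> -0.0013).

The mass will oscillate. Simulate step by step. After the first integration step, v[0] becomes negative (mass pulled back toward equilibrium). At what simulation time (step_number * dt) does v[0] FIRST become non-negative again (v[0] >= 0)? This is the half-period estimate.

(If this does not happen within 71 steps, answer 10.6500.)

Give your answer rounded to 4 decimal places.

Answer: 1.3500

Derivation:
Step 0: x=[5.6000] v=[0.0000]
Step 1: x=[5.3840] v=[-1.4400]
Step 2: x=[4.9812] v=[-2.6856]
Step 3: x=[4.4459] v=[-3.5687]
Step 4: x=[3.8504] v=[-3.9700]
Step 5: x=[3.2751] v=[-3.8354]
Step 6: x=[2.7977] v=[-3.1830]
Step 7: x=[2.4826] v=[-2.1009]
Step 8: x=[2.3723] v=[-0.7352]
Step 9: x=[2.4818] v=[0.7297]
First v>=0 after going negative at step 9, time=1.3500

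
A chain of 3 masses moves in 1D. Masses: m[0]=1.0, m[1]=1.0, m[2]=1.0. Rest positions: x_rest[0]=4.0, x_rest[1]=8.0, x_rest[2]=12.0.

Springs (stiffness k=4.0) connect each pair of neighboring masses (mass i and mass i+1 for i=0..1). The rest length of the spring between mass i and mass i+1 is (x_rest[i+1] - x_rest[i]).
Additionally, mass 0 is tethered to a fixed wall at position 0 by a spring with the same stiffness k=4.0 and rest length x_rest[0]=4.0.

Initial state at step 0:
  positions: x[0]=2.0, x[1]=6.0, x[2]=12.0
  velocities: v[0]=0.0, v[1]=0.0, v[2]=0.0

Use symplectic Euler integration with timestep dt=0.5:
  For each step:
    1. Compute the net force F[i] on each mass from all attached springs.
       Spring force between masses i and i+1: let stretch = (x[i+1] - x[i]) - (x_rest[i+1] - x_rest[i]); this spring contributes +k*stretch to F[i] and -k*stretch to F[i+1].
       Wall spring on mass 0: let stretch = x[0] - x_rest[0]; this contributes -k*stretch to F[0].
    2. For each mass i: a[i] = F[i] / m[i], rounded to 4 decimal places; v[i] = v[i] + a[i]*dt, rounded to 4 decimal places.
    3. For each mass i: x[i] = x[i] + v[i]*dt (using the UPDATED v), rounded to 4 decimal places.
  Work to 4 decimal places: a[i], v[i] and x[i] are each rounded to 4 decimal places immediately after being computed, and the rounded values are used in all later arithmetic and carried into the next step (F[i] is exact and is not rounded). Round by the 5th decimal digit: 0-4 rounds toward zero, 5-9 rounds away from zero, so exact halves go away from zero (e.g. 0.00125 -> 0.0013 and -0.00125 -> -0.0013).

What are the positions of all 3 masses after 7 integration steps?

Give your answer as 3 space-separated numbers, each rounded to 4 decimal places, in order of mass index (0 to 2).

Step 0: x=[2.0000 6.0000 12.0000] v=[0.0000 0.0000 0.0000]
Step 1: x=[4.0000 8.0000 10.0000] v=[4.0000 4.0000 -4.0000]
Step 2: x=[6.0000 8.0000 10.0000] v=[4.0000 0.0000 0.0000]
Step 3: x=[4.0000 8.0000 12.0000] v=[-4.0000 0.0000 4.0000]
Step 4: x=[2.0000 8.0000 14.0000] v=[-4.0000 0.0000 4.0000]
Step 5: x=[4.0000 8.0000 14.0000] v=[4.0000 0.0000 0.0000]
Step 6: x=[6.0000 10.0000 12.0000] v=[4.0000 4.0000 -4.0000]
Step 7: x=[6.0000 10.0000 12.0000] v=[0.0000 0.0000 0.0000]

Answer: 6.0000 10.0000 12.0000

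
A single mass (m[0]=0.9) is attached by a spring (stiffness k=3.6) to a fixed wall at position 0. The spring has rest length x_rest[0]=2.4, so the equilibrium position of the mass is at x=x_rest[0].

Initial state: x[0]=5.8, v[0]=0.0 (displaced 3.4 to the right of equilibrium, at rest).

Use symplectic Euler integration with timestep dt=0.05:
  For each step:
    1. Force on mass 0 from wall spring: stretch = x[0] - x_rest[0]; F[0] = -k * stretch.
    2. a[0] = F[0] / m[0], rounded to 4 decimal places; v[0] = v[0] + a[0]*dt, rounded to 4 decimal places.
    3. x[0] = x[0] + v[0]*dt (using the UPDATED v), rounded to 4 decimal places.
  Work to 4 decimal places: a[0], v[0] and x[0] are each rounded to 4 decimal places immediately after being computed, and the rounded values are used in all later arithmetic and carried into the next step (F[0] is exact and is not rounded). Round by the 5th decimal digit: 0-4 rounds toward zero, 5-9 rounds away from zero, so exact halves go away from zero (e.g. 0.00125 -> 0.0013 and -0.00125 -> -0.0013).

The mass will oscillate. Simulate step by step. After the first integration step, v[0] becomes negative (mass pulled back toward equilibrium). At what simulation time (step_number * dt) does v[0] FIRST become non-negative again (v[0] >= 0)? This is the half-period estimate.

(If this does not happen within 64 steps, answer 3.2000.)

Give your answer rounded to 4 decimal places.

Step 0: x=[5.8000] v=[0.0000]
Step 1: x=[5.7660] v=[-0.6800]
Step 2: x=[5.6983] v=[-1.3532]
Step 3: x=[5.5977] v=[-2.0129]
Step 4: x=[5.4651] v=[-2.6524]
Step 5: x=[5.3018] v=[-3.2654]
Step 6: x=[5.1095] v=[-3.8458]
Step 7: x=[4.8901] v=[-4.3877]
Step 8: x=[4.6458] v=[-4.8857]
Step 9: x=[4.3791] v=[-5.3349]
Step 10: x=[4.0926] v=[-5.7307]
Step 11: x=[3.7891] v=[-6.0692]
Step 12: x=[3.4718] v=[-6.3470]
Step 13: x=[3.1437] v=[-6.5614]
Step 14: x=[2.8082] v=[-6.7101]
Step 15: x=[2.4686] v=[-6.7917]
Step 16: x=[2.1283] v=[-6.8054]
Step 17: x=[1.7907] v=[-6.7511]
Step 18: x=[1.4592] v=[-6.6292]
Step 19: x=[1.1372] v=[-6.4410]
Step 20: x=[0.8278] v=[-6.1884]
Step 21: x=[0.5341] v=[-5.8740]
Step 22: x=[0.2591] v=[-5.5008]
Step 23: x=[0.0055] v=[-5.0726]
Step 24: x=[-0.2242] v=[-4.5937]
Step 25: x=[-0.4276] v=[-4.0689]
Step 26: x=[-0.6028] v=[-3.5034]
Step 27: x=[-0.7479] v=[-2.9028]
Step 28: x=[-0.8616] v=[-2.2732]
Step 29: x=[-0.9426] v=[-1.6209]
Step 30: x=[-0.9902] v=[-0.9524]
Step 31: x=[-1.0039] v=[-0.2744]
Step 32: x=[-0.9836] v=[0.4064]
First v>=0 after going negative at step 32, time=1.6000

Answer: 1.6000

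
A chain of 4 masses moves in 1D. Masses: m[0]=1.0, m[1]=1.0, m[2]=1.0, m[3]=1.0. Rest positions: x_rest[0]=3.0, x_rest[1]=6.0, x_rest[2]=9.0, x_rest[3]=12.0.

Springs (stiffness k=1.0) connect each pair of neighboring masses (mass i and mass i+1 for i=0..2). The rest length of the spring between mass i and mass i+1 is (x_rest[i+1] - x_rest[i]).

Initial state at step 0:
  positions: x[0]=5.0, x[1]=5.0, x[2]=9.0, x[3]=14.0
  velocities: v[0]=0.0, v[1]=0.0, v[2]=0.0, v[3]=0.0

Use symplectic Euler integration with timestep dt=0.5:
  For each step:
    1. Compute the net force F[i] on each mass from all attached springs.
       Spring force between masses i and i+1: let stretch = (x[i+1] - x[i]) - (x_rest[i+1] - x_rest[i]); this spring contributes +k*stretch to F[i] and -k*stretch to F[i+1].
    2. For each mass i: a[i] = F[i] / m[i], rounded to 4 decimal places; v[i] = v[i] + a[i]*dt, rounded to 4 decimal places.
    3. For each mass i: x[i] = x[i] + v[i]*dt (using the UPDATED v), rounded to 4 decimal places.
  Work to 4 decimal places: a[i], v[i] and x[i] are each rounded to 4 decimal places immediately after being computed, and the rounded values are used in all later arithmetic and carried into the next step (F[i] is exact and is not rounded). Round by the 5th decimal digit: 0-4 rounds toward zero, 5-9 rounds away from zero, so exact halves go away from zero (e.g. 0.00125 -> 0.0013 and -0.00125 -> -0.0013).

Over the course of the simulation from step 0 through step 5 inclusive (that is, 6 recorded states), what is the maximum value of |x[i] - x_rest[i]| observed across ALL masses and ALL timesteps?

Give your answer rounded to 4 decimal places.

Answer: 2.2969

Derivation:
Step 0: x=[5.0000 5.0000 9.0000 14.0000] v=[0.0000 0.0000 0.0000 0.0000]
Step 1: x=[4.2500 6.0000 9.2500 13.5000] v=[-1.5000 2.0000 0.5000 -1.0000]
Step 2: x=[3.1875 7.3750 9.7500 12.6875] v=[-2.1250 2.7500 1.0000 -1.6250]
Step 3: x=[2.4219 8.2969 10.3907 11.8906] v=[-1.5313 1.8438 1.2813 -1.5938]
Step 4: x=[2.3750 8.2735 10.8829 11.4687] v=[-0.0938 -0.0468 0.9844 -0.8438]
Step 5: x=[3.0528 7.4278 10.8692 11.6504] v=[1.3555 -1.6914 -0.0274 0.3633]
Max displacement = 2.2969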